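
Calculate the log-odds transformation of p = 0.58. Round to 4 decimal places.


1 - p = 0.42.
p/(1-p) = 1.3810.
logit = ln(1.3810) = 0.3228.

0.3228


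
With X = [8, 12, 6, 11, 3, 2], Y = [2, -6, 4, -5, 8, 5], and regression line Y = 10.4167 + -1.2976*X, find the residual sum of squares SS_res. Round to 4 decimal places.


Compute predicted values, then residuals = yi - yhat_i.
Residuals: [1.9641, -0.8455, 1.3689, -1.1431, 1.4761, -2.8215].
SSres = sum(residual^2) = 17.8929.

17.8929


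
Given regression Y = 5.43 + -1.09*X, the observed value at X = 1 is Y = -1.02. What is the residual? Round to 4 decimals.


Fitted value at X = 1 is yhat = 5.43 + -1.09*1 = 4.3400.
Residual = -1.02 - 4.3400 = -5.3600.

-5.3600


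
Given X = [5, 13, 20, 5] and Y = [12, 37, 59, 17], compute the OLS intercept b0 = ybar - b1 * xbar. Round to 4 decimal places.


First find the slope: b1 = 2.9490.
Means: xbar = 10.7500, ybar = 31.2500.
b0 = ybar - b1 * xbar = 31.2500 - 2.9490 * 10.7500 = -0.4514.

-0.4514


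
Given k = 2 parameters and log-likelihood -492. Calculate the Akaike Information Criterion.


AIC = 2*2 - 2*(-492).
= 4 + 984 = 988.

988


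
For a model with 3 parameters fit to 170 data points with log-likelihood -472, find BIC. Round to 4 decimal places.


k * ln(n) = 3 * ln(170) = 3 * 5.135798 = 15.407394.
-2 * loglik = -2 * (-472) = 944.
BIC = 15.407394 + 944 = 959.407394, which rounds to 959.4074.

959.4074


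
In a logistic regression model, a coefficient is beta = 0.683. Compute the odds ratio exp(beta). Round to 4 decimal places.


exp(0.683) = 1.9798.
So the odds ratio is 1.9798.

1.9798


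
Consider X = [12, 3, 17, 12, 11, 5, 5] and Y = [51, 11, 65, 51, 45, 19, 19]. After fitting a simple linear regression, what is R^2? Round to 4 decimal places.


The fitted line is Y = -0.4451 + 4.0633*X.
SSres = 30.2421, SStot = 2563.4286.
R^2 = 1 - SSres/SStot = 0.9882.

0.9882


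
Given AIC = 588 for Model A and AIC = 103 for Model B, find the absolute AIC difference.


Compute |588 - 103| = 485.
Model B has the smaller AIC.

485


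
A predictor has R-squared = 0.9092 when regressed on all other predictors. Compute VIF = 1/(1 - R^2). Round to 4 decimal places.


VIF = 1 / (1 - 0.9092).
= 1 / 0.0908 = 11.0132.

11.0132


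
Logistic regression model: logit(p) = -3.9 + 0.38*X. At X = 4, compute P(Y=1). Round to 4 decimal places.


Linear predictor: z = -3.9 + 0.38 * 4 = -2.3800.
P = 1/(1 + exp(2.3800)) = 1/(1 + 10.8049) = 0.0847.

0.0847


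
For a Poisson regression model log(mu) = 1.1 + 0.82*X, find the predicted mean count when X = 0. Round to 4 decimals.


Compute eta = 1.1 + 0.82 * 0 = 1.1000.
Apply inverse link: mu = e^1.1000 = 3.0042.

3.0042


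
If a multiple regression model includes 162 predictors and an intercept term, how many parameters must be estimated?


Each predictor gets one coefficient, plus one intercept.
Total parameters = 162 + 1 = 163.

163


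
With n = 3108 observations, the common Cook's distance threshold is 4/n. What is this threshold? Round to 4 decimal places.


Using the rule of thumb:
Threshold = 4 / 3108 = 0.0013.

0.0013


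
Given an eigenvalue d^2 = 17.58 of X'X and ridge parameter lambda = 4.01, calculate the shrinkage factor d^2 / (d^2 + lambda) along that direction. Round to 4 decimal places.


Denominator = d^2 + lambda = 17.58 + 4.01 = 21.5900.
Shrinkage = 17.58 / 21.5900 = 0.8143.

0.8143


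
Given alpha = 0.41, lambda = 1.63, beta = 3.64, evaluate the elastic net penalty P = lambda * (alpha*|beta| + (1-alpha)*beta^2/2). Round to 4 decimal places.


L1 component = 0.41 * |3.64| = 1.4924.
L2 component = 0.59 * 3.64^2 / 2 = 3.9086.
Penalty = 1.63 * (1.4924 + 3.9086) = 1.63 * 5.4010 = 8.8037.

8.8037


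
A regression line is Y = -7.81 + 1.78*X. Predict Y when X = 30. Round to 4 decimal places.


Substitute X = 30 into the equation:
Y = -7.81 + 1.78 * 30 = -7.81 + 53.4000 = 45.5900.

45.5900


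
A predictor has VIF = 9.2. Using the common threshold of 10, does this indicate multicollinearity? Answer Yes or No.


Compare VIF = 9.2 to the threshold of 10.
9.2 < 10, so the answer is No.

No


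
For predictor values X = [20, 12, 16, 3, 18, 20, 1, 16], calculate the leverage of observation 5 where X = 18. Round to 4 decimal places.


Mean of X: xbar = 13.2500.
SXX = 385.5000.
For X = 18: h = 1/8 + (18 - 13.2500)^2/385.5000 = 0.1835.

0.1835


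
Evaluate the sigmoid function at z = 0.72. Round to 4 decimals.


exp(-0.7200) = 0.4868.
1 + exp(-z) = 1.4868.
sigmoid = 1/1.4868 = 0.6726.

0.6726


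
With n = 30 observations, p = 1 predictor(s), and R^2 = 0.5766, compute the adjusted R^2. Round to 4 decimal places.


Plug in: Adj R^2 = 1 - (1 - 0.5766) * 29/28.
= 1 - 0.4234 * 29/28
= 1 - 12.2786 / 28
= 1 - 0.4385 = 0.5615.

0.5615


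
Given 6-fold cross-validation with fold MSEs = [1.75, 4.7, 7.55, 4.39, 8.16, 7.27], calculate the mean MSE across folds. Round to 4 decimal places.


Total MSE across folds = 33.8200.
CV-MSE = 33.8200/6 = 5.6367.

5.6367


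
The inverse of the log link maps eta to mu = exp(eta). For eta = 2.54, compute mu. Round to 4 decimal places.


Apply the inverse link:
mu = e^2.54 = 12.6797.

12.6797


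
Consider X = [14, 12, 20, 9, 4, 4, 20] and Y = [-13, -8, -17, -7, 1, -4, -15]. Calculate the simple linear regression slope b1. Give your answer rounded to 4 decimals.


The sample means are xbar = 11.8571 and ybar = -9.0000.
Compute S_xx = 268.8571 and S_xy = -246.0000.
Slope b1 = S_xy / S_xx = -246.0000 / 268.8571 = -0.9150.

-0.9150


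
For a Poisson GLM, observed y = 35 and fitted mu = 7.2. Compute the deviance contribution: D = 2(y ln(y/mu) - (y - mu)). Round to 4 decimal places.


y/mu = 35/7.2 = 4.861111 (approx.), and ln(35/7.2) = 1.581267.
y * ln(y/mu) = 35 * 1.581267 = 55.344345.
y - mu = 27.8.
D = 2 * (55.344345 - 27.8) = 55.088690, which rounds to 55.0887.

55.0887


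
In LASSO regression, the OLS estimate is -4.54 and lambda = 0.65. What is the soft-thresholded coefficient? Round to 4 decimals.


Absolute value: |-4.54| = 4.54.
Compare to lambda = 0.65.
Since |beta| > lambda, coefficient = sign(beta)*(|beta| - lambda) = -3.8900.

-3.8900


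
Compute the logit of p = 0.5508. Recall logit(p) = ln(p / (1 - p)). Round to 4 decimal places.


1 - p = 0.4492.
p/(1-p) = 1.2262.
logit = ln(1.2262) = 0.2039.

0.2039


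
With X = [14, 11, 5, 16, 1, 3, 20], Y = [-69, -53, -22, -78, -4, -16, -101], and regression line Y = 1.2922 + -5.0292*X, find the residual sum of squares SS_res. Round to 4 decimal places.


Predicted values from Y = 1.2922 + -5.0292*X.
Residuals: [0.1166, 1.0290, 1.8538, 1.1750, -0.2630, -2.2046, -1.7082].
SSres = 13.7370.

13.7370


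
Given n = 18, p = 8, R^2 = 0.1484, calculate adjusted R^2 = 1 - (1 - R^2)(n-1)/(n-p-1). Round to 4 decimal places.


Adjusted R^2 = 1 - (1 - R^2) * (n-1)/(n-p-1).
(1 - R^2) = 0.8516.
(n-1)/(n-p-1) = 17/9.
(1 - R^2) * (n-1) = 0.8516 * 17 = 14.4772.
Divide by (n-p-1): 14.4772 / 9 = 1.6086.
Adj R^2 = 1 - 1.6086 = -0.6086.

-0.6086


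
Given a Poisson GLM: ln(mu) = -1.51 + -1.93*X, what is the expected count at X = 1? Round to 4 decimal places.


Compute eta = -1.51 + -1.93 * 1 = -3.4400.
Apply inverse link: mu = e^-3.4400 = 0.0321.

0.0321


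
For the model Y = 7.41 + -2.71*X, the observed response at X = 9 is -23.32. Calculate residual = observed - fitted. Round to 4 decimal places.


Compute yhat = 7.41 + (-2.71)(9) = -16.9800.
Residual = actual - predicted = -23.32 - -16.9800 = -6.3400.

-6.3400


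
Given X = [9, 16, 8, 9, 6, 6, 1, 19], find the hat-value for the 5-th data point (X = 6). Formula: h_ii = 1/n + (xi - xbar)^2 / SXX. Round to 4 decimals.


n = 8, xbar = 9.2500.
SXX = sum((xi - xbar)^2) = 231.5000.
h = 1/8 + (6 - 9.2500)^2 / 231.5000 = 0.1706.

0.1706


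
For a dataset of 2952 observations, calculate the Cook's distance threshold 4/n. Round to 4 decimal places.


Cook's distance cutoff = 4/n = 4/2952.
= 0.0014.

0.0014


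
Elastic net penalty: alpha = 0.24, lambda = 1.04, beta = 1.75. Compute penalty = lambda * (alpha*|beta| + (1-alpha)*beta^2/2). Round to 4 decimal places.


L1 component = 0.24 * |1.75| = 0.4200.
L2 component = 0.76 * 1.75^2 / 2 = 1.1638.
Penalty = 1.04 * (0.4200 + 1.1638) = 1.04 * 1.5838 = 1.6471.

1.6471


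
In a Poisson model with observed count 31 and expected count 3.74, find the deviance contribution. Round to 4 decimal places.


y/mu = 31/3.74 = 8.288770 (approx.), and ln(31/3.74) = 2.114902.
y * ln(y/mu) = 31 * 2.114902 = 65.561962.
y - mu = 27.26.
D = 2 * (65.561962 - 27.26) = 76.603924, which rounds to 76.6039.

76.6039


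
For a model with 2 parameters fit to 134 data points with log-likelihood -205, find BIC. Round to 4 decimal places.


ln(134) = 4.897840.
k * ln(n) = 2 * 4.897840 = 9.795680.
-2L = 410.
BIC = 9.795680 + 410 = 419.795680, which rounds to 419.7957.

419.7957


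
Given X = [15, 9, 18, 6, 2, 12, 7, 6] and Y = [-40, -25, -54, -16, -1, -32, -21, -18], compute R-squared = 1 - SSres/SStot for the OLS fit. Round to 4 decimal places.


The fitted line is Y = 2.5252 + -3.0294*X.
SSres = 33.3312, SStot = 1830.8750.
R^2 = 1 - SSres/SStot = 0.9818.

0.9818


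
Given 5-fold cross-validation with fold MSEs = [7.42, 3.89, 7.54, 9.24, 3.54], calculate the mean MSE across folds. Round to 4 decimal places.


Total MSE across folds = 31.6300.
CV-MSE = 31.6300/5 = 6.3260.

6.3260


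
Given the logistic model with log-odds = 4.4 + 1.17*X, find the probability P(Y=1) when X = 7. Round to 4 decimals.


z = 4.4 + 1.17 * 7 = 12.5900.
Sigmoid: P = 1 / (1 + exp(-12.5900)) = 1.0000.

1.0000


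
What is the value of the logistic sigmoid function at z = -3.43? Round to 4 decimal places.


First, exp(3.4300) = 30.8766.
Then sigma(z) = 1/(1 + 30.8766) = 0.0314.

0.0314


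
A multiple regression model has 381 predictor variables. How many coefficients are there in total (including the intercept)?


Total coefficients = number of predictors + 1 (for the intercept).
= 381 + 1 = 382.

382


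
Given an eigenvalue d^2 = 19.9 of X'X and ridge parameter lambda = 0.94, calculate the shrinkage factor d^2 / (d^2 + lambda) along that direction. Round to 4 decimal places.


Denominator = d^2 + lambda = 19.9 + 0.94 = 20.8400.
Shrinkage = 19.9 / 20.8400 = 0.9549.

0.9549


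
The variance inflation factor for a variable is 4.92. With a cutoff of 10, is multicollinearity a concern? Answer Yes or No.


Check: VIF = 4.92 vs threshold = 10.
Since 4.92 < 10, the answer is No.

No


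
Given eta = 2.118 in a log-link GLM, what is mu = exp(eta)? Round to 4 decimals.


The inverse log link gives:
mu = exp(2.118) = 8.3145.

8.3145


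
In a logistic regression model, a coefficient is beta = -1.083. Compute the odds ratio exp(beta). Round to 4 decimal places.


The odds ratio is computed as:
OR = e^(-1.083) = 0.3386.

0.3386


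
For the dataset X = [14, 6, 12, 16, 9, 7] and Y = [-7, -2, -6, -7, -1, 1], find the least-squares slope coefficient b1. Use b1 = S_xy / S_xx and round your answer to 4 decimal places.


The sample means are xbar = 10.6667 and ybar = -3.6667.
Compute S_xx = 79.3333 and S_xy = -61.3333.
Slope b1 = S_xy / S_xx = -61.3333 / 79.3333 = -0.7731.

-0.7731


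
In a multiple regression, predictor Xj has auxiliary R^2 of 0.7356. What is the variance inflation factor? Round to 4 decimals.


Using VIF = 1/(1 - R^2_j):
1 - 0.7356 = 0.2644.
VIF = 3.7821.

3.7821


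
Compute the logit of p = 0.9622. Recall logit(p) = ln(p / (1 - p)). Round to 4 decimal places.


Compute the odds: 0.9622/0.0378 = 25.4550.
Take the natural log: ln(25.4550) = 3.2369.

3.2369


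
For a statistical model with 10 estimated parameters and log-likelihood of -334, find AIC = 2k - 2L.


Compute:
2k = 2*10 = 20.
-2*loglik = -2*(-334) = 668.
AIC = 20 + 668 = 688.

688


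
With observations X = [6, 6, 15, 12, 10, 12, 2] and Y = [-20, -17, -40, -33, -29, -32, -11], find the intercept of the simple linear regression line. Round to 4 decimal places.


Compute b1 = -2.2623 from the OLS formula.
With xbar = 9.0000 and ybar = -26.0000, the intercept is:
b0 = -26.0000 - -2.2623 * 9.0000 = -5.6393.

-5.6393


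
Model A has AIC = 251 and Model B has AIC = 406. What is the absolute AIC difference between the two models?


|AIC_A - AIC_B| = |251 - 406| = 155.
Model A is preferred (lower AIC).

155


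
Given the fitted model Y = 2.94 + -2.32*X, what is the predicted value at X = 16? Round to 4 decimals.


Predicted value:
Y = 2.94 + (-2.32)(16) = 2.94 + -37.1200 = -34.1800.

-34.1800


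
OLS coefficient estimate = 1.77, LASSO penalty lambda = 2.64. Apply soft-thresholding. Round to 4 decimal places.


|beta_OLS| = 1.77.
lambda = 2.64.
Since |beta| <= lambda, the coefficient is set to 0.
Result = 0.0000.

0.0000


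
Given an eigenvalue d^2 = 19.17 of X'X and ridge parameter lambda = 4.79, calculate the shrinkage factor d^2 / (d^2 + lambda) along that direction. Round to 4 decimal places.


d^2 + lambda = 19.17 + 4.79 = 23.9600.
Shrinkage factor = 19.17/23.9600 = 0.8001.

0.8001


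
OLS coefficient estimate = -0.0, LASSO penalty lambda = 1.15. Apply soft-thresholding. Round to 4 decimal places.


Check: |-0.0| = 0.0 vs lambda = 1.15.
Since |beta| <= lambda, the coefficient is set to 0.
Soft-thresholded coefficient = 0.0000.

0.0000


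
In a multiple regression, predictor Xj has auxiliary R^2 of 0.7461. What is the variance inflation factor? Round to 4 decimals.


Denominator: 1 - 0.7461 = 0.2539.
VIF = 1 / 0.2539 = 3.9386.

3.9386


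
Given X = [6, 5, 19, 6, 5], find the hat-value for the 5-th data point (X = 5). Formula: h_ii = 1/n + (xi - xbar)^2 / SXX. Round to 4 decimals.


n = 5, xbar = 8.2000.
SXX = sum((xi - xbar)^2) = 146.8000.
h = 1/5 + (5 - 8.2000)^2 / 146.8000 = 0.2698.

0.2698


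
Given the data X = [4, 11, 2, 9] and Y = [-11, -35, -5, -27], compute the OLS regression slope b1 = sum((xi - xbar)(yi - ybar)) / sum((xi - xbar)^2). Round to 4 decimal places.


The sample means are xbar = 6.5000 and ybar = -19.5000.
Compute S_xx = 53.0000 and S_xy = -175.0000.
Slope b1 = S_xy / S_xx = -175.0000 / 53.0000 = -3.3019.

-3.3019


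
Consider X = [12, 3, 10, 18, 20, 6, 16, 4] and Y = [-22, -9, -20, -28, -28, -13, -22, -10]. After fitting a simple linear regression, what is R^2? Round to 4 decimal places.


Fit the OLS line: b0 = -6.3989, b1 = -1.1327.
SSres = 19.6838.
SStot = 398.0000.
R^2 = 1 - 19.6838/398.0000 = 0.9505.

0.9505


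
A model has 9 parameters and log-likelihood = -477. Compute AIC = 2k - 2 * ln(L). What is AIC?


AIC = 2k - 2*loglik = 2(9) - 2(-477).
= 18 + 954 = 972.

972


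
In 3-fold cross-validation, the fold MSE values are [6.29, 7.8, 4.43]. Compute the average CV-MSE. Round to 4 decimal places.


Total MSE across folds = 18.5200.
CV-MSE = 18.5200/3 = 6.1733.

6.1733


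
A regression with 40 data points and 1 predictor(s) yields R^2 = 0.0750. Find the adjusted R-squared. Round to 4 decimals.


Plug in: Adj R^2 = 1 - (1 - 0.0750) * 39/38.
= 1 - 0.9250 * 39/38
= 1 - 36.0750 / 38
= 1 - 0.9493 = 0.0507.

0.0507


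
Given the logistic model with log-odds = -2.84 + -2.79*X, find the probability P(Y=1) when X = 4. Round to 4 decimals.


z = -2.84 + -2.79 * 4 = -14.0000.
Sigmoid: P = 1 / (1 + exp(14.0000)) = 0.0000.

0.0000


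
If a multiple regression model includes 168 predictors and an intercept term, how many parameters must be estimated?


Including the intercept, the model has 168 predictor coefficients + 1 intercept.
Total = 169.

169


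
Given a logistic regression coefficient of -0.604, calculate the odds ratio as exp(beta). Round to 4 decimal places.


Odds ratio = exp(beta) = exp(-0.604).
= 0.5466.

0.5466


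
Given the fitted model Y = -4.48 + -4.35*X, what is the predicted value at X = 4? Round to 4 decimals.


Substitute X = 4 into the equation:
Y = -4.48 + -4.35 * 4 = -4.48 + -17.4000 = -21.8800.

-21.8800


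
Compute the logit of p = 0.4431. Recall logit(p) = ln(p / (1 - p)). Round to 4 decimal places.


1 - p = 0.5569.
p/(1-p) = 0.7957.
logit = ln(0.7957) = -0.2286.

-0.2286


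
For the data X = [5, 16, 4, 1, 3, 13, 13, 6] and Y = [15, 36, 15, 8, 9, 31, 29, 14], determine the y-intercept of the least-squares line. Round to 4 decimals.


Compute b1 = 1.9126 from the OLS formula.
With xbar = 7.6250 and ybar = 19.6250, the intercept is:
b0 = 19.6250 - 1.9126 * 7.6250 = 5.0417.

5.0417


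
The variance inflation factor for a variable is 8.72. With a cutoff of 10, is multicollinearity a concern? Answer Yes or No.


Compare VIF = 8.72 to the threshold of 10.
8.72 < 10, so the answer is No.

No


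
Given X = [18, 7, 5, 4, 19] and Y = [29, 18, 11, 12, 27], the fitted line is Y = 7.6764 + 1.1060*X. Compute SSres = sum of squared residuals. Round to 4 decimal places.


For each point, residual = actual - predicted.
Residuals: [1.4156, 2.5816, -2.2064, -0.1004, -1.6904].
Sum of squared residuals = 16.4043.

16.4043


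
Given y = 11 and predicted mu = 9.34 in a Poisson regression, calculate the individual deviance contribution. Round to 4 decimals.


y/mu = 11/9.34 = 1.177730 (approx.), and ln(11/9.34) = 0.163589.
y * ln(y/mu) = 11 * 0.163589 = 1.799479.
y - mu = 1.66.
D = 2 * (1.799479 - 1.66) = 0.278958, which rounds to 0.2790.

0.2790


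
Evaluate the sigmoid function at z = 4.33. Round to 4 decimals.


Compute exp(-4.3300) = 0.0132.
Sigmoid = 1 / (1 + 0.0132) = 1 / 1.0132 = 0.9870.

0.9870


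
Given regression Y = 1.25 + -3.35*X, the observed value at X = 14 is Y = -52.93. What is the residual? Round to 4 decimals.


Fitted value at X = 14 is yhat = 1.25 + -3.35*14 = -45.6500.
Residual = -52.93 - -45.6500 = -7.2800.

-7.2800


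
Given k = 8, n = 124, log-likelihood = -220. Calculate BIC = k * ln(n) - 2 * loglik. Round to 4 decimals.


Compute k*ln(n) = 8*ln(124) = 8*4.820282 = 38.562256.
Then -2*loglik = 440.
BIC = 38.562256 + 440 = 478.562256, which rounds to 478.5623.

478.5623


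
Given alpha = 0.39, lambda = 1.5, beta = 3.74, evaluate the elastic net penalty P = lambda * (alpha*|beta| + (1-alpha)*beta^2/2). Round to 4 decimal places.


L1 component = 0.39 * |3.74| = 1.4586.
L2 component = 0.61 * 3.74^2 / 2 = 4.2662.
Penalty = 1.5 * (1.4586 + 4.2662) = 1.5 * 5.7248 = 8.5872.

8.5872


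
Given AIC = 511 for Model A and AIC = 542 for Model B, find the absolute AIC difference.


|AIC_A - AIC_B| = |511 - 542| = 31.
Model A is preferred (lower AIC).

31


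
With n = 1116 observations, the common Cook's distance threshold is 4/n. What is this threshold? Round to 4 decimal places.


Cook's distance cutoff = 4/n = 4/1116.
= 0.0036.

0.0036


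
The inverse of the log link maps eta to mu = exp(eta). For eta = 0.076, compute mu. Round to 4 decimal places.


mu = exp(eta) = exp(0.076).
= 1.0790.

1.0790


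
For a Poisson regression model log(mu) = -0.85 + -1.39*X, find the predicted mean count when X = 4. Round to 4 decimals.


Linear predictor: eta = -0.85 + (-1.39)(4) = -6.4100.
Expected count: mu = exp(-6.4100) = 0.0016.

0.0016


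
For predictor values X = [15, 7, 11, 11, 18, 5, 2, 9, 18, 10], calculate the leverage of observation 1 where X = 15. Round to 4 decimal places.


Compute xbar = 10.6000 with n = 10 observations.
SXX = 250.4000.
Leverage = 1/10 + (15 - 10.6000)^2/250.4000 = 0.1773.

0.1773


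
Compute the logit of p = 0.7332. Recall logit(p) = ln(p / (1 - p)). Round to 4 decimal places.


The odds are p/(1-p) = 0.7332 / 0.2668 = 2.7481.
logit(p) = ln(2.7481) = 1.0109.

1.0109


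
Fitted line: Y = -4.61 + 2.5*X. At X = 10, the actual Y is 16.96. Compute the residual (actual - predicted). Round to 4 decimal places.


Compute yhat = -4.61 + (2.5)(10) = 20.3900.
Residual = actual - predicted = 16.96 - 20.3900 = -3.4300.

-3.4300


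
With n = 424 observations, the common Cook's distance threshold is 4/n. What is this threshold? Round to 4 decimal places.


The threshold is 4/n.
4/424 = 0.0094.

0.0094


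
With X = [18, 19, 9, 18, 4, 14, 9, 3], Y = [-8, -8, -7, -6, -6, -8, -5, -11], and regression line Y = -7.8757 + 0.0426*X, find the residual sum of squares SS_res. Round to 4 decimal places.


For each point, residual = actual - predicted.
Residuals: [-0.8911, -0.9337, 0.4923, 1.1089, 1.7053, -0.7207, 2.4923, -3.2521].
Sum of squared residuals = 23.3530.

23.3530


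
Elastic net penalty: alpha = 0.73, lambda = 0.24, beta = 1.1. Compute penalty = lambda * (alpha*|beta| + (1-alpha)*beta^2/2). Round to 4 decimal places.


alpha * |beta| = 0.73 * 1.1 = 0.8030.
(1-alpha) * beta^2/2 = 0.27 * 1.2100/2 = 0.1634.
Total = 0.24 * (0.8030 + 0.1634) = 0.2319.

0.2319


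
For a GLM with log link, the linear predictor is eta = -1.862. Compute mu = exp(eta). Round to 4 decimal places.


mu = exp(eta) = exp(-1.862).
= 0.1554.

0.1554


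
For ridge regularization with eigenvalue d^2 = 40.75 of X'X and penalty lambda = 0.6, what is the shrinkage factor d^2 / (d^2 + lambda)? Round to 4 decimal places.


d^2 + lambda = 40.75 + 0.6 = 41.3500.
Shrinkage factor = 40.75/41.3500 = 0.9855.

0.9855


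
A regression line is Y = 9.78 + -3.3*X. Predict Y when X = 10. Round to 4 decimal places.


Plug X = 10 into Y = 9.78 + -3.3*X:
Y = 9.78 + -33.0000 = -23.2200.

-23.2200


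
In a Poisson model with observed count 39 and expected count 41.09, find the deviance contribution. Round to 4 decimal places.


y/mu = 39/41.09 = 0.949136 (approx.), and ln(39/41.09) = -0.052203.
y * ln(y/mu) = 39 * -0.052203 = -2.035917.
y - mu = -2.09.
D = 2 * (-2.035917 - -2.09) = 0.108166, which rounds to 0.1082.

0.1082


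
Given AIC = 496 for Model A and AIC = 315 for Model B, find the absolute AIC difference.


Absolute difference = |496 - 315| = 181.
The model with lower AIC (B) is preferred.

181


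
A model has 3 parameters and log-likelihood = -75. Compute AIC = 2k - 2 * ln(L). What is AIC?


AIC = 2k - 2*loglik = 2(3) - 2(-75).
= 6 + 150 = 156.

156


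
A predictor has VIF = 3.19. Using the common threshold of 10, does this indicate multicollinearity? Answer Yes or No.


Check: VIF = 3.19 vs threshold = 10.
Since 3.19 < 10, the answer is No.

No


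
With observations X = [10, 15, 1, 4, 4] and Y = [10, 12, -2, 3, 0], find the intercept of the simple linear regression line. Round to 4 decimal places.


The slope is b1 = 1.0536.
Sample means are xbar = 6.8000 and ybar = 4.6000.
Intercept: b0 = 4.6000 - (1.0536)(6.8000) = -2.5647.

-2.5647


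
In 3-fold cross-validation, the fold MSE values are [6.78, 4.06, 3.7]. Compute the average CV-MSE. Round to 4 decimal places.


Total MSE across folds = 14.5400.
CV-MSE = 14.5400/3 = 4.8467.

4.8467


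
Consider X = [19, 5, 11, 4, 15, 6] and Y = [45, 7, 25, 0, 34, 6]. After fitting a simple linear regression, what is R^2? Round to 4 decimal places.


After computing the OLS fit (b0=-9.9022, b1=2.9402):
SSres = 18.8424, SStot = 1609.5000.
R^2 = 1 - 18.8424/1609.5000 = 0.9883.

0.9883


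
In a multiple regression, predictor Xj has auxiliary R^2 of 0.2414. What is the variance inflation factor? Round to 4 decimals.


Using VIF = 1/(1 - R^2_j):
1 - 0.2414 = 0.7586.
VIF = 1.3182.

1.3182


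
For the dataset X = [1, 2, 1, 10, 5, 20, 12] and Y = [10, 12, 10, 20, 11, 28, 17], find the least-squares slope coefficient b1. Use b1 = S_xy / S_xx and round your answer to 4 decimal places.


First compute the means: xbar = 7.2857, ybar = 15.4286.
Then S_xx = sum((xi - xbar)^2) = 303.4286.
S_xy = sum((xi - xbar)(yi - ybar)) = 276.1429.
b1 = S_xy / S_xx = 276.1429 / 303.4286 = 0.9101.

0.9101


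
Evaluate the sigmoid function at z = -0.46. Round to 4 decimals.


Compute exp(0.4600) = 1.5841.
Sigmoid = 1 / (1 + 1.5841) = 1 / 2.5841 = 0.3870.

0.3870


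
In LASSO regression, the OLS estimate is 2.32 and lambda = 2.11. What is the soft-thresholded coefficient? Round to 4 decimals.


Absolute value: |2.32| = 2.32.
Compare to lambda = 2.11.
Since |beta| > lambda, coefficient = sign(beta)*(|beta| - lambda) = 0.2100.

0.2100


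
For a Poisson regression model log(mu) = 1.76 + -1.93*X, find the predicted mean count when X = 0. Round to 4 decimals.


eta = 1.76 + -1.93 * 0 = 1.7600.
mu = exp(1.7600) = 5.8124.

5.8124


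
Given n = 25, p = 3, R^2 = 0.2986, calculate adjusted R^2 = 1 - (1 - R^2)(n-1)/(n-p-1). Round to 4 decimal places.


Adjusted R^2 = 1 - (1 - R^2) * (n-1)/(n-p-1).
(1 - R^2) = 0.7014.
(n-1)/(n-p-1) = 24/21.
(1 - R^2) * (n-1) = 0.7014 * 24 = 16.8336.
Divide by (n-p-1): 16.8336 / 21 = 0.8016.
Adj R^2 = 1 - 0.8016 = 0.1984.

0.1984


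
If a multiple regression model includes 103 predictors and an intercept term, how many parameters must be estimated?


Total coefficients = number of predictors + 1 (for the intercept).
= 103 + 1 = 104.

104


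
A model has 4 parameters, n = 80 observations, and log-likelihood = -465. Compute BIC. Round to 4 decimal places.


k * ln(n) = 4 * ln(80) = 4 * 4.382027 = 17.528108.
-2 * loglik = -2 * (-465) = 930.
BIC = 17.528108 + 930 = 947.528108, which rounds to 947.5281.

947.5281


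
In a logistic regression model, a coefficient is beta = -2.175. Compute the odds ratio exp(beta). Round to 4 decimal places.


exp(-2.175) = 0.1136.
So the odds ratio is 0.1136.

0.1136


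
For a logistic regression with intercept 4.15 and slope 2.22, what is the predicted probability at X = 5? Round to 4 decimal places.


Linear predictor: z = 4.15 + 2.22 * 5 = 15.2500.
P = 1/(1 + exp(-15.2500)) = 1/(1 + 0.0000) = 1.0000.

1.0000


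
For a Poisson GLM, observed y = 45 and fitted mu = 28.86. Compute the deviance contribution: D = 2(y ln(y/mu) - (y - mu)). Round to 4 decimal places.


First: ln(45/28.86) = 0.444206.
Then: 45 * 0.444206 = 19.989270.
y - mu = 45 - 28.86 = 16.14.
D = 2(19.989270 - 16.14) = 7.698540, which rounds to 7.6985.

7.6985


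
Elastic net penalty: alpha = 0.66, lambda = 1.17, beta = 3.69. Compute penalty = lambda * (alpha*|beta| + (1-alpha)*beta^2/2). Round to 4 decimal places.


L1 component = 0.66 * |3.69| = 2.4354.
L2 component = 0.34 * 3.69^2 / 2 = 2.3147.
Penalty = 1.17 * (2.4354 + 2.3147) = 1.17 * 4.7501 = 5.5577.

5.5577


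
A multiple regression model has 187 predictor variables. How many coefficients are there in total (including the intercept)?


Total coefficients = number of predictors + 1 (for the intercept).
= 187 + 1 = 188.

188


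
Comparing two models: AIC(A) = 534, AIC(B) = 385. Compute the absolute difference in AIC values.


Absolute difference = |534 - 385| = 149.
The model with lower AIC (B) is preferred.

149


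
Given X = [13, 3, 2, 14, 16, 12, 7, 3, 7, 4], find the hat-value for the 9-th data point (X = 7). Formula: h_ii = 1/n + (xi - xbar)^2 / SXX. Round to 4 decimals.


Compute xbar = 8.1000 with n = 10 observations.
SXX = 244.9000.
Leverage = 1/10 + (7 - 8.1000)^2/244.9000 = 0.1049.

0.1049


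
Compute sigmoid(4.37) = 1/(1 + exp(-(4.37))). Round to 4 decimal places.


Compute exp(-4.3700) = 0.0127.
Sigmoid = 1 / (1 + 0.0127) = 1 / 1.0127 = 0.9875.

0.9875


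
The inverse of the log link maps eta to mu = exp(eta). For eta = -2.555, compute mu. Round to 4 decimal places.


Apply the inverse link:
mu = e^-2.555 = 0.0777.

0.0777


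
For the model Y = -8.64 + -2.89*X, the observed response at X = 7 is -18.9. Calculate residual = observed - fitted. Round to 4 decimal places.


Compute yhat = -8.64 + (-2.89)(7) = -28.8700.
Residual = actual - predicted = -18.9 - -28.8700 = 9.9700.

9.9700


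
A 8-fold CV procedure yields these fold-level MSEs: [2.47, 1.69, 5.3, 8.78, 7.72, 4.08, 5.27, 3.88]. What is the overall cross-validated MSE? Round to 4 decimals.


Add all fold MSEs: 39.1900.
Divide by k = 8: 39.1900/8 = 4.8988.

4.8988


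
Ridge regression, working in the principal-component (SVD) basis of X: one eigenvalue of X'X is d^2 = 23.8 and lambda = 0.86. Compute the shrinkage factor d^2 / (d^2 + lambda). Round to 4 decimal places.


Compute the denominator: 23.8 + 0.86 = 24.6600.
Shrinkage factor = 23.8 / 24.6600 = 0.9651.

0.9651


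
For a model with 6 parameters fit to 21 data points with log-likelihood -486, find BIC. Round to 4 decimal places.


ln(21) = 3.044522.
k * ln(n) = 6 * 3.044522 = 18.267132.
-2L = 972.
BIC = 18.267132 + 972 = 990.267132, which rounds to 990.2671.

990.2671


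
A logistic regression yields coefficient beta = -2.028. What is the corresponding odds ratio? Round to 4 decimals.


The odds ratio is computed as:
OR = e^(-2.028) = 0.1316.

0.1316


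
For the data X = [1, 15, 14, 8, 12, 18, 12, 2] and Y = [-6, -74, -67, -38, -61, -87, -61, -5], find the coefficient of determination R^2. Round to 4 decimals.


After computing the OLS fit (b0=1.4044, b1=-5.0029):
SSres = 35.8728, SStot = 6580.8750.
R^2 = 1 - 35.8728/6580.8750 = 0.9945.

0.9945


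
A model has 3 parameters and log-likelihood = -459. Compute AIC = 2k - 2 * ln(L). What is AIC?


AIC = 2k - 2*loglik = 2(3) - 2(-459).
= 6 + 918 = 924.

924


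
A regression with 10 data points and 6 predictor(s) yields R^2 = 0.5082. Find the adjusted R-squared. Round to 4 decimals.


Plug in: Adj R^2 = 1 - (1 - 0.5082) * 9/3.
= 1 - 0.4918 * 9/3
= 1 - 4.4262 / 3
= 1 - 1.4754 = -0.4754.

-0.4754


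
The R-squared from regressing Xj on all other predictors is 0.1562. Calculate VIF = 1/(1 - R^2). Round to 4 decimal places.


VIF = 1 / (1 - 0.1562).
= 1 / 0.8438 = 1.1851.

1.1851


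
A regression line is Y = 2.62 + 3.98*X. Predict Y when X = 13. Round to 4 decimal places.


Plug X = 13 into Y = 2.62 + 3.98*X:
Y = 2.62 + 51.7400 = 54.3600.

54.3600


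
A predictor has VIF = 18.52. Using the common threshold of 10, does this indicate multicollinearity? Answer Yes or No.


Compare VIF = 18.52 to the threshold of 10.
18.52 >= 10, so the answer is Yes.

Yes


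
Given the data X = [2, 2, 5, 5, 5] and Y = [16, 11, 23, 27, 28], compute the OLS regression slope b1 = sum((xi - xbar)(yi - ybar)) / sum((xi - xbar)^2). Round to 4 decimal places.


First compute the means: xbar = 3.8000, ybar = 21.0000.
Then S_xx = sum((xi - xbar)^2) = 10.8000.
S_xy = sum((xi - xbar)(yi - ybar)) = 45.0000.
b1 = S_xy / S_xx = 45.0000 / 10.8000 = 4.1667.

4.1667


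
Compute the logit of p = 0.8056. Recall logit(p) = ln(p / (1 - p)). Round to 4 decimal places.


The odds are p/(1-p) = 0.8056 / 0.1944 = 4.1440.
logit(p) = ln(4.1440) = 1.4217.

1.4217


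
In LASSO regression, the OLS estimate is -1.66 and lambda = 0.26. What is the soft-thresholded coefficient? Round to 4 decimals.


Check: |-1.66| = 1.66 vs lambda = 0.26.
Since |beta| > lambda, coefficient = sign(beta)*(|beta| - lambda) = -1.4000.
Soft-thresholded coefficient = -1.4000.

-1.4000


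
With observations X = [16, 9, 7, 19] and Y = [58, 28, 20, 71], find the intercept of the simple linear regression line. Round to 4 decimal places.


The slope is b1 = 4.2610.
Sample means are xbar = 12.7500 and ybar = 44.2500.
Intercept: b0 = 44.2500 - (4.2610)(12.7500) = -10.0775.

-10.0775


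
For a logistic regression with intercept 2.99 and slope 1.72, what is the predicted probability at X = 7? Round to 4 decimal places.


z = 2.99 + 1.72 * 7 = 15.0300.
Sigmoid: P = 1 / (1 + exp(-15.0300)) = 1.0000.

1.0000


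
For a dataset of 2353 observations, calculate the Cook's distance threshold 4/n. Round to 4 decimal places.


The threshold is 4/n.
4/2353 = 0.0017.

0.0017


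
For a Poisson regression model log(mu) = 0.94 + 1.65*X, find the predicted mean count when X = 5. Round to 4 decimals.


eta = 0.94 + 1.65 * 5 = 9.1900.
mu = exp(9.1900) = 9798.6510.

9798.6510


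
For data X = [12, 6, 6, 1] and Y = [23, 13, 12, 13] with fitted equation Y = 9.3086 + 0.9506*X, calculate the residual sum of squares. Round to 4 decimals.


For each point, residual = actual - predicted.
Residuals: [2.2842, -2.0122, -3.0122, 2.7408].
Sum of squared residuals = 25.8519.

25.8519


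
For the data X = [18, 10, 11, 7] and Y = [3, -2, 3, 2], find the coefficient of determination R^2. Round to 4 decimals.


After computing the OLS fit (b0=-0.6231, b1=0.1846):
SSres = 14.7846, SStot = 17.0000.
R^2 = 1 - 14.7846/17.0000 = 0.1303.

0.1303


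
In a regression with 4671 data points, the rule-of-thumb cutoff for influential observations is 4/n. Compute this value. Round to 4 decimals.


The threshold is 4/n.
4/4671 = 0.0009.

0.0009


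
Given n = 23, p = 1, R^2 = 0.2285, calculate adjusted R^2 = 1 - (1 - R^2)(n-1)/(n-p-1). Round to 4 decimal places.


Using the formula:
(1 - 0.2285) = 0.7715.
Multiply by 22/21: 0.7715 * 22 = 16.9730, then 16.9730 / 21 = 0.8082.
Adj R^2 = 1 - 0.8082 = 0.1918.

0.1918


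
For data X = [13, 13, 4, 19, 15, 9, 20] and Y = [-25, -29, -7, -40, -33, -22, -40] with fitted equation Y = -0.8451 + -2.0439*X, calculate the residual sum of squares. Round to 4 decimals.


Compute predicted values, then residuals = yi - yhat_i.
Residuals: [2.4158, -1.5842, 2.0207, -0.3208, -1.4964, -2.7598, 1.7231].
SSres = sum(residual^2) = 25.3567.

25.3567


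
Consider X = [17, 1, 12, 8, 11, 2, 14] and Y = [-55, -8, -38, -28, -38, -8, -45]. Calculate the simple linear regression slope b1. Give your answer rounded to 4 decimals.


The sample means are xbar = 9.2857 and ybar = -31.4286.
Compute S_xx = 215.4286 and S_xy = -644.1429.
Slope b1 = S_xy / S_xx = -644.1429 / 215.4286 = -2.9901.

-2.9901


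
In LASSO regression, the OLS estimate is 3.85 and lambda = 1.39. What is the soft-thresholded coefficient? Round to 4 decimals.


Check: |3.85| = 3.85 vs lambda = 1.39.
Since |beta| > lambda, coefficient = sign(beta)*(|beta| - lambda) = 2.4600.
Soft-thresholded coefficient = 2.4600.

2.4600


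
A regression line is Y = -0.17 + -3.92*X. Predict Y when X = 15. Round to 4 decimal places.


Predicted value:
Y = -0.17 + (-3.92)(15) = -0.17 + -58.8000 = -58.9700.

-58.9700


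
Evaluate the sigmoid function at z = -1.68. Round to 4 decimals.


exp(1.6800) = 5.3656.
1 + exp(-z) = 6.3656.
sigmoid = 1/6.3656 = 0.1571.

0.1571


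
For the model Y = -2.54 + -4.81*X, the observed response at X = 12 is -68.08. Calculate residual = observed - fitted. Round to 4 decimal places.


Predicted = -2.54 + -4.81 * 12 = -60.2600.
Residual = -68.08 - -60.2600 = -7.8200.

-7.8200


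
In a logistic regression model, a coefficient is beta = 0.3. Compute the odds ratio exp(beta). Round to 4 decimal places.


exp(0.3) = 1.3499.
So the odds ratio is 1.3499.

1.3499


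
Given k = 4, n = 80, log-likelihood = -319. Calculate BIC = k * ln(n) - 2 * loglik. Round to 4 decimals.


ln(80) = 4.382027.
k * ln(n) = 4 * 4.382027 = 17.528108.
-2L = 638.
BIC = 17.528108 + 638 = 655.528108, which rounds to 655.5281.

655.5281


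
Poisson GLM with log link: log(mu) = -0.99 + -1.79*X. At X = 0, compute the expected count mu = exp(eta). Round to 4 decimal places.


Linear predictor: eta = -0.99 + (-1.79)(0) = -0.9900.
Expected count: mu = exp(-0.9900) = 0.3716.

0.3716


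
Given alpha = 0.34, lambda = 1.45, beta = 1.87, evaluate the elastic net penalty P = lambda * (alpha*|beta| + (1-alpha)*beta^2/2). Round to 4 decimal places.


alpha * |beta| = 0.34 * 1.87 = 0.6358.
(1-alpha) * beta^2/2 = 0.66 * 3.4969/2 = 1.1540.
Total = 1.45 * (0.6358 + 1.1540) = 2.5952.

2.5952


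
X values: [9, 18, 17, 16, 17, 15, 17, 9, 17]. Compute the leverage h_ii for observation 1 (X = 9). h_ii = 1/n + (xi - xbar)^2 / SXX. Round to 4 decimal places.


Compute xbar = 15.0000 with n = 9 observations.
SXX = 98.0000.
Leverage = 1/9 + (9 - 15.0000)^2/98.0000 = 0.4785.

0.4785


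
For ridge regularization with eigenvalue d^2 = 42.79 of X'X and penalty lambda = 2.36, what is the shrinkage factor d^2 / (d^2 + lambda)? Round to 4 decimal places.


d^2 + lambda = 42.79 + 2.36 = 45.1500.
Shrinkage factor = 42.79/45.1500 = 0.9477.

0.9477


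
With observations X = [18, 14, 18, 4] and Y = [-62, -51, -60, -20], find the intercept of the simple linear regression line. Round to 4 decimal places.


The slope is b1 = -2.9351.
Sample means are xbar = 13.5000 and ybar = -48.2500.
Intercept: b0 = -48.2500 - (-2.9351)(13.5000) = -8.6260.

-8.6260


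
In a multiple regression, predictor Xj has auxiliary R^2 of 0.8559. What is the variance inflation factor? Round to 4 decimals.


Denominator: 1 - 0.8559 = 0.1441.
VIF = 1 / 0.1441 = 6.9396.

6.9396


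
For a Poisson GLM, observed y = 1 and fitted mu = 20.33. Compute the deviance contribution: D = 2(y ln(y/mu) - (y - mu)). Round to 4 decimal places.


y/mu = 1/20.33 = 0.049188 (approx.), and ln(1/20.33) = -3.012098.
y * ln(y/mu) = 1 * -3.012098 = -3.012098.
y - mu = -19.33.
D = 2 * (-3.012098 - -19.33) = 32.635804, which rounds to 32.6358.

32.6358


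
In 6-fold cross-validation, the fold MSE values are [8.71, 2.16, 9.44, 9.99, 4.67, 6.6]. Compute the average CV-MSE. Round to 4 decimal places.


Sum of fold MSEs = 41.5700.
Average = 41.5700 / 6 = 6.9283.

6.9283


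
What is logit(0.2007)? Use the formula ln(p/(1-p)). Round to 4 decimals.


1 - p = 0.7993.
p/(1-p) = 0.2511.
logit = ln(0.2511) = -1.3819.

-1.3819


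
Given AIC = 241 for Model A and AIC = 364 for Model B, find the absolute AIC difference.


|AIC_A - AIC_B| = |241 - 364| = 123.
Model A is preferred (lower AIC).

123


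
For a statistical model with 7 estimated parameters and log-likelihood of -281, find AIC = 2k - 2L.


Compute:
2k = 2*7 = 14.
-2*loglik = -2*(-281) = 562.
AIC = 14 + 562 = 576.

576


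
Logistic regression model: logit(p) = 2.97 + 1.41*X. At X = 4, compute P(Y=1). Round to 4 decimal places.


z = 2.97 + 1.41 * 4 = 8.6100.
Sigmoid: P = 1 / (1 + exp(-8.6100)) = 0.9998.

0.9998


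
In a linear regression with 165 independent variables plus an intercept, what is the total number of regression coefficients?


Including the intercept, the model has 165 predictor coefficients + 1 intercept.
Total = 166.

166


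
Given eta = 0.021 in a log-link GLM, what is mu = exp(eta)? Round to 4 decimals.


The inverse log link gives:
mu = exp(0.021) = 1.0212.

1.0212


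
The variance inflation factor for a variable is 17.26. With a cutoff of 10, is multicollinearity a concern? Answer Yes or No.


Compare VIF = 17.26 to the threshold of 10.
17.26 >= 10, so the answer is Yes.

Yes


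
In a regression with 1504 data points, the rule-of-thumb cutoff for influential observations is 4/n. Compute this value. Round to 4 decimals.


Cook's distance cutoff = 4/n = 4/1504.
= 0.0027.

0.0027


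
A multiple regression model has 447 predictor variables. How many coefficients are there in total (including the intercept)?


Including the intercept, the model has 447 predictor coefficients + 1 intercept.
Total = 448.

448


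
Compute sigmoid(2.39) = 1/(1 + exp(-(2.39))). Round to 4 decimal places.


Compute exp(-2.3900) = 0.0916.
Sigmoid = 1 / (1 + 0.0916) = 1 / 1.0916 = 0.9161.

0.9161


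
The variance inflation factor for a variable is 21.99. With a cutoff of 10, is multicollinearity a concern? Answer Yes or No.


Compare VIF = 21.99 to the threshold of 10.
21.99 >= 10, so the answer is Yes.

Yes


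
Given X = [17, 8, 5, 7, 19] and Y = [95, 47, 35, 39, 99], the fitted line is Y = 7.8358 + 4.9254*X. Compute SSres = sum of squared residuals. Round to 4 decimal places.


Predicted values from Y = 7.8358 + 4.9254*X.
Residuals: [3.4324, -0.2390, 2.5372, -3.3136, -2.4184].
SSres = 35.1045.

35.1045


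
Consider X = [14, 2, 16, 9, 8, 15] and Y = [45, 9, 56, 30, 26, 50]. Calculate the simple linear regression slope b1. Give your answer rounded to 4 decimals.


First compute the means: xbar = 10.6667, ybar = 36.0000.
Then S_xx = sum((xi - xbar)^2) = 143.3333.
S_xy = sum((xi - xbar)(yi - ybar)) = 468.0000.
b1 = S_xy / S_xx = 468.0000 / 143.3333 = 3.2651.

3.2651
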